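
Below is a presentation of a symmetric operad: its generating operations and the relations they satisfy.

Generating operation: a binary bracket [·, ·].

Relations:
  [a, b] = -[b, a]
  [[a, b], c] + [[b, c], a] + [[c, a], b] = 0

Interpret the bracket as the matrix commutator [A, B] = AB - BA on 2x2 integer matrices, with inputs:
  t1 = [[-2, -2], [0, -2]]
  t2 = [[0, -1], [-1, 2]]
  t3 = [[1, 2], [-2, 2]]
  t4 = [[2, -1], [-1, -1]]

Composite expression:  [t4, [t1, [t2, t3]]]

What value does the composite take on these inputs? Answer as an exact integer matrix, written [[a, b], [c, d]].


[t2, t3] = [[4, -5], [-3, -4]]
[t1, [t2, t3]] = [[6, 16], [0, -6]]
[t4, [t1, [t2, t3]]] = [[16, 60], [-12, -16]]

[[16, 60], [-12, -16]]


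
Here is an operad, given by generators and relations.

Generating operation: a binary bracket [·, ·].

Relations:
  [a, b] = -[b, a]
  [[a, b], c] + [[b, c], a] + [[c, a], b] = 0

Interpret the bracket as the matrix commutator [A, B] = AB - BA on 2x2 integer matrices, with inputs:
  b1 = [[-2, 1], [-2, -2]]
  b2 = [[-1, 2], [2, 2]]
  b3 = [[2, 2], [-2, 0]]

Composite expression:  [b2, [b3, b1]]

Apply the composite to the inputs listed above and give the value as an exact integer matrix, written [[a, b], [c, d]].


[[4, 2], [4, -4]]

[b3, b1] = [[-2, 2], [4, 2]]
[b2, [b3, b1]] = [[4, 2], [4, -4]]


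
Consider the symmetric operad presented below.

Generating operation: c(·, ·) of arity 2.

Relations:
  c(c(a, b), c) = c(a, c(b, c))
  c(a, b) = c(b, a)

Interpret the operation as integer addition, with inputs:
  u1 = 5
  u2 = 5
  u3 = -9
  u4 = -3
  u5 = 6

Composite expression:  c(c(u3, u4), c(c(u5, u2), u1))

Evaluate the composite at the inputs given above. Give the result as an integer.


c(u3, u4) = -12
c(u5, u2) = 11
c(c(u5, u2), u1) = 16
c(c(u3, u4), c(c(u5, u2), u1)) = 4

4


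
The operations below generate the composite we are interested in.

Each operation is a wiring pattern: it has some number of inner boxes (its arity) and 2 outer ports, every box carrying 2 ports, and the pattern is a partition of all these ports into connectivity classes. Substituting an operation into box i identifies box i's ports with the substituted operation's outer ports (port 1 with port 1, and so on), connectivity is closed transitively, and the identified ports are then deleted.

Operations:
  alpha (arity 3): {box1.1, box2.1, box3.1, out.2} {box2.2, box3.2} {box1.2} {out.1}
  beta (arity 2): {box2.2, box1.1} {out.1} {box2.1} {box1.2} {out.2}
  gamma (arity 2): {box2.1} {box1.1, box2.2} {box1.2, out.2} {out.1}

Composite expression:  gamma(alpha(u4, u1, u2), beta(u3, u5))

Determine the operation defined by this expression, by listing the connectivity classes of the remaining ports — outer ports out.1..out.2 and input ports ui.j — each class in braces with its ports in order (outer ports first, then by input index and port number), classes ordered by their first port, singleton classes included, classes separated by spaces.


Connectivity passes through glued gamma-boundaries; trace each wire chain.
stage alpha: inputs (u4, u1, u2), connectivity {out.1} {out.2, u1.1, u2.1, u4.1} {u1.2, u2.2} {u4.2}, out.j its boundary
stage beta: inputs (u3, u5), connectivity {out.1} {out.2} {u3.1, u5.2} {u3.2} {u5.1}, out.j its boundary
stage gamma: inputs (u4, u1, u2, u3, u5), connectivity {out.1} {out.2, u1.1, u2.1, u4.1} {u1.2, u2.2} {u3.1, u5.2} {u3.2} {u4.2} {u5.1}, out.j its boundary

{out.1} {out.2, u1.1, u2.1, u4.1} {u1.2, u2.2} {u3.1, u5.2} {u3.2} {u4.2} {u5.1}


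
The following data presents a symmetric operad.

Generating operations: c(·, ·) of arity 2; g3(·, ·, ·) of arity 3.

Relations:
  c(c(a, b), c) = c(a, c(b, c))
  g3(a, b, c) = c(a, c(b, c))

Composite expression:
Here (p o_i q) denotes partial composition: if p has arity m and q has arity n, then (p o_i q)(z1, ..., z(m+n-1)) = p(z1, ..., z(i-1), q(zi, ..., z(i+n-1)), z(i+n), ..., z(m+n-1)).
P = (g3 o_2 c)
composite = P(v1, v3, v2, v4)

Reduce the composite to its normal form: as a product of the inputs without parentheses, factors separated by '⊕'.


Key point: g3 is associative — brackets drop, the v-order remains.
c(v3, v2) collapses to v3 ⊕ v2
g3(v1, c(v3, v2), v4) collapses to v1 ⊕ v3 ⊕ v2 ⊕ v4

v1 ⊕ v3 ⊕ v2 ⊕ v4


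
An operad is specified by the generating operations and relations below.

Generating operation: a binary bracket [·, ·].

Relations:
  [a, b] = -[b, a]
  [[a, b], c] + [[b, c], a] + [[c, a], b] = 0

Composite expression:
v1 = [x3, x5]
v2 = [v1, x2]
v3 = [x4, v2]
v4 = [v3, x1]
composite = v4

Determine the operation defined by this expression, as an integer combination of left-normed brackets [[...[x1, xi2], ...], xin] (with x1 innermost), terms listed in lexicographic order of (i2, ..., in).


-[[[[x1, x2], x3], x5], x4] + [[[[x1, x2], x5], x3], x4] + [[[[x1, x3], x5], x2], x4] + [[[[x1, x4], x2], x3], x5] - [[[[x1, x4], x2], x5], x3] - [[[[x1, x4], x3], x5], x2] + [[[[x1, x4], x5], x3], x2] - [[[[x1, x5], x3], x2], x4]

Skip Jacobi rewriting: expand, keep x1-initial words, read off terms.
Composite bracket: [[x4, [[x3, x5], x2]], x1]
Applying ab - ba throughout gives 16 signed words (2^4 = 16).
The x1-initial words carry the normal form:
  x1x2x3x5x4 (sign -1) contributes -[[[[x1, x2], x3], x5], x4]
  x1x2x5x3x4 (sign +1) contributes +[[[[x1, x2], x5], x3], x4]
  x1x3x5x2x4 (sign +1) contributes +[[[[x1, x3], x5], x2], x4]
  x1x4x2x3x5 (sign +1) contributes +[[[[x1, x4], x2], x3], x5]
  x1x4x2x5x3 (sign -1) contributes -[[[[x1, x4], x2], x5], x3]
  x1x4x3x5x2 (sign -1) contributes -[[[[x1, x4], x3], x5], x2]
  x1x4x5x3x2 (sign +1) contributes +[[[[x1, x4], x5], x3], x2]
  x1x5x3x2x4 (sign -1) contributes -[[[[x1, x5], x3], x2], x4]


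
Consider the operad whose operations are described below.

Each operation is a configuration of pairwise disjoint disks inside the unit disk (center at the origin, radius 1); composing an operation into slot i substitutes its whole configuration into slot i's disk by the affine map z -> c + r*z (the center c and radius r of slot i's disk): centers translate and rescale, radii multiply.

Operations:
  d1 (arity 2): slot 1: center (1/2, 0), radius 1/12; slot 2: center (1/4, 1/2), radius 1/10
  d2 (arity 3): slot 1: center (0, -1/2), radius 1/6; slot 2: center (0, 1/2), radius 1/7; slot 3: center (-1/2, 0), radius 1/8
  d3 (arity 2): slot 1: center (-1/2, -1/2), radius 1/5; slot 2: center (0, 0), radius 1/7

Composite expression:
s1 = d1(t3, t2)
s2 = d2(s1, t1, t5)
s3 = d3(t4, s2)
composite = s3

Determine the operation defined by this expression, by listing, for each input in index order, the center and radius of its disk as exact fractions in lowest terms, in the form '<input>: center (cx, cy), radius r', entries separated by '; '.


Follow each t-input down from d3: c' goes to c + r*c', radius to r*r'.
input t4: composing its 1 substitution step yields center (-1/2, -1/2), radius 1/5
input t3: composing its 3 substitution steps yields center (1/84, -1/14), radius 1/504
input t2: composing its 3 substitution steps yields center (1/168, -5/84), radius 1/420
input t1: composing its 2 substitution steps yields center (0, 1/14), radius 1/49
input t5: composing its 2 substitution steps yields center (-1/14, 0), radius 1/56

t1: center (0, 1/14), radius 1/49; t2: center (1/168, -5/84), radius 1/420; t3: center (1/84, -1/14), radius 1/504; t4: center (-1/2, -1/2), radius 1/5; t5: center (-1/14, 0), radius 1/56


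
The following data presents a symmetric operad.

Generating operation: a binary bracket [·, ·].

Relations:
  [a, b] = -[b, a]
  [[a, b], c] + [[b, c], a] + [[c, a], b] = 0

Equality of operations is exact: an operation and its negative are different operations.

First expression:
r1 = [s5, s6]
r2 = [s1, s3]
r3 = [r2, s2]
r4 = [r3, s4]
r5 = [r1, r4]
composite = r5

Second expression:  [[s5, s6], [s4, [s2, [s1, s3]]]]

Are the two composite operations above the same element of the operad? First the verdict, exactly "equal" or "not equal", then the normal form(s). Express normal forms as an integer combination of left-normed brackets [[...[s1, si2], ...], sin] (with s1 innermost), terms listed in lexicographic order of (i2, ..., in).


equal; the common form is -[[[[[s1, s3], s2], s4], s5], s6] + [[[[[s1, s3], s2], s4], s6], s5]

In normal form, the first expression is -[[[[[s1, s3], s2], s4], s5], s6] + [[[[[s1, s3], s2], s4], s6], s5]
In normal form, the second expression is -[[[[[s1, s3], s2], s4], s5], s6] + [[[[[s1, s3], s2], s4], s6], s5]
Same normal form: equal.


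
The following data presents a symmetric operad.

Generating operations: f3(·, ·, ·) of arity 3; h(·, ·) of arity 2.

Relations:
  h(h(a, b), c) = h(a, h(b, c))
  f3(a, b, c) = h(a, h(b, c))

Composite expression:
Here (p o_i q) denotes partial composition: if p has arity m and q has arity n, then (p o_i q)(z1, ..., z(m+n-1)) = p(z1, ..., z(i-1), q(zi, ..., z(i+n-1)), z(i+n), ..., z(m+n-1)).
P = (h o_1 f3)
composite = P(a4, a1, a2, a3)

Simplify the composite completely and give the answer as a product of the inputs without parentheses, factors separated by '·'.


a4 · a1 · a2 · a3

Key point: h is associative — brackets drop, the a-order remains.
f3(a4, a1, a2) flattens to a4 · a1 · a2
h(f3(a4, a1, a2), a3) flattens to a4 · a1 · a2 · a3


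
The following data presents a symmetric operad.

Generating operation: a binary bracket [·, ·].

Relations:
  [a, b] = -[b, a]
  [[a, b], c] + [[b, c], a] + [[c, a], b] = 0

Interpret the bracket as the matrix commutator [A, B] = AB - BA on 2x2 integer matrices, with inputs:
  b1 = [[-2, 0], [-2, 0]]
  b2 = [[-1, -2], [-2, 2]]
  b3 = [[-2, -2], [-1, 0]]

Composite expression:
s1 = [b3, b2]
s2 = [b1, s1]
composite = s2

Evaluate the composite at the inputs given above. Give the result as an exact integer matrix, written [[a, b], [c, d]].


[[-4, 4], [-10, 4]]

[b3, b2] = [[2, -2], [-1, -2]]
[b1, [b3, b2]] = [[-4, 4], [-10, 4]]


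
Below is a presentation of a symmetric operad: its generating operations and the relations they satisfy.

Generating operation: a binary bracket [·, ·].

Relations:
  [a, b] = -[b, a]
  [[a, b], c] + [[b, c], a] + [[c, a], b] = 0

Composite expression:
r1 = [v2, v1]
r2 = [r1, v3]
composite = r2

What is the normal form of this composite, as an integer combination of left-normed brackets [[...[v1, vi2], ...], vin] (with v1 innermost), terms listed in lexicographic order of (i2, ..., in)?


-[[v1, v2], v3]


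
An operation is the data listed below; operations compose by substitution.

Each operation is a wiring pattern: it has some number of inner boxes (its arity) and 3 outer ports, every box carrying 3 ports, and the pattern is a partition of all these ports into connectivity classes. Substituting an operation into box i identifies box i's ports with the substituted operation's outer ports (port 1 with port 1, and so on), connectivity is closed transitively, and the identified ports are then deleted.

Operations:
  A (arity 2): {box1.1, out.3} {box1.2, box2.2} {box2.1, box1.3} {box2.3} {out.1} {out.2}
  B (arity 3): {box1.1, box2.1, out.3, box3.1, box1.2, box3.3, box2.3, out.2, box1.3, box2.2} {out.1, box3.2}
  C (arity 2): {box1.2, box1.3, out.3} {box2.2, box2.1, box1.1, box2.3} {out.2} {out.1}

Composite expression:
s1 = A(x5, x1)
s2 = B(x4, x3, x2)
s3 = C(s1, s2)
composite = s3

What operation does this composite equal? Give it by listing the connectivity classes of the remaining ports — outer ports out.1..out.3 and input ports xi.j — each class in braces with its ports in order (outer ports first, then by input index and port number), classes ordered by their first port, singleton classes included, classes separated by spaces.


{out.1} {out.2} {out.3, x5.1} {x1.1, x5.3} {x1.2, x5.2} {x1.3} {x2.1, x2.2, x2.3, x3.1, x3.2, x3.3, x4.1, x4.2, x4.3}


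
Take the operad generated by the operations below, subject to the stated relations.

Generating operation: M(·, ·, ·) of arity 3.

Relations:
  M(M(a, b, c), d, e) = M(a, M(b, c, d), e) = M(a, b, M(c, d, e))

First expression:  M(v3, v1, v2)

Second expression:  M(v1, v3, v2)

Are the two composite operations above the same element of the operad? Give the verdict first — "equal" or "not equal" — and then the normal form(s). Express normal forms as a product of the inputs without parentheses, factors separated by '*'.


Reducing the first expression gives v3 * v1 * v2
Reducing the second expression gives v1 * v3 * v2
No match — not equal.

not equal — first v3 * v1 * v2, second v1 * v3 * v2


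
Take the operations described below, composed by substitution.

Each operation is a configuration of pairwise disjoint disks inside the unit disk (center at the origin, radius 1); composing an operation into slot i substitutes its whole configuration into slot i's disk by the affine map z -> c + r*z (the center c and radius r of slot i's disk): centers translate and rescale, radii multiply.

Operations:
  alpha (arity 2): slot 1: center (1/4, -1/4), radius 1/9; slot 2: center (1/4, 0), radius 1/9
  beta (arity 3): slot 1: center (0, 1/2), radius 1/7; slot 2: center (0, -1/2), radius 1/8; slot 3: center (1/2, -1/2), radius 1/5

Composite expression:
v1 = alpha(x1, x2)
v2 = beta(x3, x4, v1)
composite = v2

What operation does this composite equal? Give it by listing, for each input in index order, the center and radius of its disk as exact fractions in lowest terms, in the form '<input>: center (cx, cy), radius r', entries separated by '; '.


x1: center (11/20, -11/20), radius 1/45; x2: center (11/20, -1/2), radius 1/45; x3: center (0, 1/2), radius 1/7; x4: center (0, -1/2), radius 1/8


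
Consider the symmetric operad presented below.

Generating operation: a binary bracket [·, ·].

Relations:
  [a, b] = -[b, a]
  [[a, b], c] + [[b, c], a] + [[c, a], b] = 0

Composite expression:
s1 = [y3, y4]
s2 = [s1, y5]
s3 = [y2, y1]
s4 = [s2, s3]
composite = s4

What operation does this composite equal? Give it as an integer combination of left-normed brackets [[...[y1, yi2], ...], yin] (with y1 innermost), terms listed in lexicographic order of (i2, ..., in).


[[[[y1, y2], y3], y4], y5] - [[[[y1, y2], y4], y3], y5] - [[[[y1, y2], y5], y3], y4] + [[[[y1, y2], y5], y4], y3]

In the tensor algebra, words opening y1 carry the y1-anchored form.
Composite bracket: [[[y3, y4], y5], [y2, y1]]
The bracket unfolds into 16 signed words via [a, b] = ab - ba (2^4 = 16).
Coefficients come from the y1-initial words:
  sign of y1y2y3y4y5 is +1, so it contributes +[[[[y1, y2], y3], y4], y5]
  sign of y1y2y4y3y5 is -1, so it contributes -[[[[y1, y2], y4], y3], y5]
  sign of y1y2y5y3y4 is -1, so it contributes -[[[[y1, y2], y5], y3], y4]
  sign of y1y2y5y4y3 is +1, so it contributes +[[[[y1, y2], y5], y4], y3]


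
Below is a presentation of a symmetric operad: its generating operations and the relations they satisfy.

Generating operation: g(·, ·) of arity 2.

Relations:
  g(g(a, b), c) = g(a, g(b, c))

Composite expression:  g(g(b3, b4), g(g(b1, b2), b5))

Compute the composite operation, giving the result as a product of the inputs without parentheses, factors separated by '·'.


b3 · b4 · b1 · b2 · b5


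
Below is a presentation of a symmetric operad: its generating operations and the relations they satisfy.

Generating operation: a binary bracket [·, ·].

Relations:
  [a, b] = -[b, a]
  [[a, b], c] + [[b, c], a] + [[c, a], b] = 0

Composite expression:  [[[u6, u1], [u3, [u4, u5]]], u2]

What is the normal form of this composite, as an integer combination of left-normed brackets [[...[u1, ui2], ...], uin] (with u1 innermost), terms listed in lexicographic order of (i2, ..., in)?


Expand each bracket as ab - ba; the u1-initial words give the coefficients.
Composite bracket: [[[u6, u1], [u3, [u4, u5]]], u2]
The bracket unfolds into 32 signed words via [a, b] = ab - ba (2^5 = 32).
The u1-initial words carry the normal form:
  word u1u6u3u4u5u2 has sign -1, contributing -[[[[[u1, u6], u3], u4], u5], u2]
  word u1u6u3u5u4u2 has sign +1, contributing +[[[[[u1, u6], u3], u5], u4], u2]
  word u1u6u4u5u3u2 has sign +1, contributing +[[[[[u1, u6], u4], u5], u3], u2]
  word u1u6u5u4u3u2 has sign -1, contributing -[[[[[u1, u6], u5], u4], u3], u2]

-[[[[[u1, u6], u3], u4], u5], u2] + [[[[[u1, u6], u3], u5], u4], u2] + [[[[[u1, u6], u4], u5], u3], u2] - [[[[[u1, u6], u5], u4], u3], u2]


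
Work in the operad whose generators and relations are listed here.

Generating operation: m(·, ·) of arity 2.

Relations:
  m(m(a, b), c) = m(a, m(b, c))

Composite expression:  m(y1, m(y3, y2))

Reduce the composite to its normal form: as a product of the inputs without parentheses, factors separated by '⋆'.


y1 ⋆ y3 ⋆ y2

The m-tree's shape is irrelevant; the y-reading-order decides.
m(y3, y2) linearizes to y3 ⋆ y2
m(y1, m(y3, y2)) linearizes to y1 ⋆ y3 ⋆ y2


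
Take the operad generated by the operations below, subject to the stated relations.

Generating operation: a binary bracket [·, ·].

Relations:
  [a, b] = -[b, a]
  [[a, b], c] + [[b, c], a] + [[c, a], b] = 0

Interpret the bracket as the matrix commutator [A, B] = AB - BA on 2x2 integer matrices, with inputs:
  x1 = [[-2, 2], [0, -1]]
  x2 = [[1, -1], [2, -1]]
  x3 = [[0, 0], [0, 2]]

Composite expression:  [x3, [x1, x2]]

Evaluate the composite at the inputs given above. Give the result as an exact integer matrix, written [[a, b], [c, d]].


[x1, x2] = [[4, -3], [2, -4]]
[x3, [x1, x2]] = [[0, 6], [4, 0]]

[[0, 6], [4, 0]]


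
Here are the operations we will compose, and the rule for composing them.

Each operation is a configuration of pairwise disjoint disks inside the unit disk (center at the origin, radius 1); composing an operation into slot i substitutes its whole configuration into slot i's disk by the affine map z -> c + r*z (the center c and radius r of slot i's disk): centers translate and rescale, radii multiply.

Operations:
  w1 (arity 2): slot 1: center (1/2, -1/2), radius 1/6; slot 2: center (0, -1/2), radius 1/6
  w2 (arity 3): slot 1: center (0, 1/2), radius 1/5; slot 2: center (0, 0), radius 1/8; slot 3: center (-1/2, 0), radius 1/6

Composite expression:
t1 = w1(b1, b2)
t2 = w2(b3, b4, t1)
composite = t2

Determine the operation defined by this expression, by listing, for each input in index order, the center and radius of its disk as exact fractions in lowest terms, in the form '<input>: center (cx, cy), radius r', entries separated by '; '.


Affine substitution under w2: radii multiply and b-centers shift.
b3: after 1 affine step, its disk has center (0, 1/2), radius 1/5
b4: after 1 affine step, its disk has center (0, 0), radius 1/8
b1: after 2 affine steps, its disk has center (-5/12, -1/12), radius 1/36
b2: after 2 affine steps, its disk has center (-1/2, -1/12), radius 1/36

b1: center (-5/12, -1/12), radius 1/36; b2: center (-1/2, -1/12), radius 1/36; b3: center (0, 1/2), radius 1/5; b4: center (0, 0), radius 1/8


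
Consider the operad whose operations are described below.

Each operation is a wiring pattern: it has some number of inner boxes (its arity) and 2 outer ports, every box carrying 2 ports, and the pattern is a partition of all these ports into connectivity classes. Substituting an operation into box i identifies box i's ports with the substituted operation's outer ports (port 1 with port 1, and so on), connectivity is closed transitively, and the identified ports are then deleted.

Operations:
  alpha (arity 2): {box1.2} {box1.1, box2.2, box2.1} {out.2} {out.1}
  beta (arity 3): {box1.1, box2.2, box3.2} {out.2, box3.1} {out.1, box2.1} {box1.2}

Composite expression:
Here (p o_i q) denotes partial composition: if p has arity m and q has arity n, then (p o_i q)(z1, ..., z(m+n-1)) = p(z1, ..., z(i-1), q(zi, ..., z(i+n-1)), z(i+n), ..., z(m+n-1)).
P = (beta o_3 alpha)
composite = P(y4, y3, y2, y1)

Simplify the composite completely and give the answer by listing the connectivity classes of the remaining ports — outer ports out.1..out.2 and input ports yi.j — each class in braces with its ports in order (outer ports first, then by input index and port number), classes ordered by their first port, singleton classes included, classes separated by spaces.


{out.1, y3.1} {out.2} {y1.1, y1.2, y2.1} {y2.2} {y3.2, y4.1} {y4.2}


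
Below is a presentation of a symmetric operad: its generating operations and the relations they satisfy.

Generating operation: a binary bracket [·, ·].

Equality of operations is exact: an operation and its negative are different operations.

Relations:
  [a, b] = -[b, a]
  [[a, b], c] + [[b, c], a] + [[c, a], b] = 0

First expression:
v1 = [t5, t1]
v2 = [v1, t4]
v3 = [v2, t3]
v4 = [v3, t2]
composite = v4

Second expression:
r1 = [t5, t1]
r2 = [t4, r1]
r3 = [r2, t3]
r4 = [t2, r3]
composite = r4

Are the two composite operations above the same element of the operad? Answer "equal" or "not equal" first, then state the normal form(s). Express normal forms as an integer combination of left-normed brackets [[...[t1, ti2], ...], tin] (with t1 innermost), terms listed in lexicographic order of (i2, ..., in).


The first expression, normalized: -[[[[t1, t5], t4], t3], t2]
The second expression, normalized: -[[[[t1, t5], t4], t3], t2]
The normal forms match — equal.

equal; the common form is -[[[[t1, t5], t4], t3], t2]


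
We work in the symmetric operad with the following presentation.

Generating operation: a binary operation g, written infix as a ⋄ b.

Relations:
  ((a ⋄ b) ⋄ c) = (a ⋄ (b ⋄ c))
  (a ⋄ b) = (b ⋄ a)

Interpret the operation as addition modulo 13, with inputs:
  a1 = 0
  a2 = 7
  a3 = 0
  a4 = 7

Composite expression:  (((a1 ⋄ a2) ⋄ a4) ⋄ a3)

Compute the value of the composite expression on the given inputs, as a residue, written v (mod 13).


(a1 ⋄ a2) = 7
((a1 ⋄ a2) ⋄ a4) = 1
(((a1 ⋄ a2) ⋄ a4) ⋄ a3) = 1

1 (mod 13)


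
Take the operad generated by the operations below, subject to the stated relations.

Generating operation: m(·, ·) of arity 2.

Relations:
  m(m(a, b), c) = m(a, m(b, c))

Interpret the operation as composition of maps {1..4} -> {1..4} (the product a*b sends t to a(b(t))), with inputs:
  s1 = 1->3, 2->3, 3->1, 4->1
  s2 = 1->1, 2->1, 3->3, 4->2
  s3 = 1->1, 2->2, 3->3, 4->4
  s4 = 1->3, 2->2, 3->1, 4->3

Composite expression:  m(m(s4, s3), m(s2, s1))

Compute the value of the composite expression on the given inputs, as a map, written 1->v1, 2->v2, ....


1->1, 2->1, 3->3, 4->3

m(s4, s3) = 1->3, 2->2, 3->1, 4->3
m(s2, s1) = 1->3, 2->3, 3->1, 4->1
m(m(s4, s3), m(s2, s1)) = 1->1, 2->1, 3->3, 4->3


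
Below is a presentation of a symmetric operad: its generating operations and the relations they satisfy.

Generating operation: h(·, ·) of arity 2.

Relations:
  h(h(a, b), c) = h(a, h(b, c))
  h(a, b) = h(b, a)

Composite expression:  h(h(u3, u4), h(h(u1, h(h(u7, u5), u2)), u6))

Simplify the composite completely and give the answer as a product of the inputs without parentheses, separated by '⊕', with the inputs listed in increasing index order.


u1 ⊕ u2 ⊕ u3 ⊕ u4 ⊕ u5 ⊕ u6 ⊕ u7

Key point: h commutes, so take the u-inputs in any fixed order.
h(u3, u4) spells out as u3 ⊕ u4
h(u7, u5) spells out as u7 ⊕ u5
h(h(u7, u5), u2) spells out as u7 ⊕ u5 ⊕ u2
h(u1, h(h(u7, u5), u2)) spells out as u1 ⊕ u7 ⊕ u5 ⊕ u2
h(h(u1, h(h(u7, u5), u2)), u6) spells out as u1 ⊕ u7 ⊕ u5 ⊕ u2 ⊕ u6
h(h(u3, u4), h(h(u1, h(h(u7, u5), u2)), u6)) spells out as u3 ⊕ u4 ⊕ u1 ⊕ u7 ⊕ u5 ⊕ u2 ⊕ u6
putting the inputs in ascending order: u1 ⊕ u2 ⊕ u3 ⊕ u4 ⊕ u5 ⊕ u6 ⊕ u7


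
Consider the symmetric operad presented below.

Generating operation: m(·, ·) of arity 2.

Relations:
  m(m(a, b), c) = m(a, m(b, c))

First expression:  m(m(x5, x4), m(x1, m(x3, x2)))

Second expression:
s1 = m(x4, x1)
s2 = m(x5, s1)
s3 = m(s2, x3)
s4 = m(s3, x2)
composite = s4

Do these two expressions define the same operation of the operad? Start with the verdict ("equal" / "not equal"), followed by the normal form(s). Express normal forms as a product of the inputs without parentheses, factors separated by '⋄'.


The first composite normalizes to x5 ⋄ x4 ⋄ x1 ⋄ x3 ⋄ x2
The second composite normalizes to x5 ⋄ x4 ⋄ x1 ⋄ x3 ⋄ x2
The forms coincide; equal.

equal; both compose to x5 ⋄ x4 ⋄ x1 ⋄ x3 ⋄ x2


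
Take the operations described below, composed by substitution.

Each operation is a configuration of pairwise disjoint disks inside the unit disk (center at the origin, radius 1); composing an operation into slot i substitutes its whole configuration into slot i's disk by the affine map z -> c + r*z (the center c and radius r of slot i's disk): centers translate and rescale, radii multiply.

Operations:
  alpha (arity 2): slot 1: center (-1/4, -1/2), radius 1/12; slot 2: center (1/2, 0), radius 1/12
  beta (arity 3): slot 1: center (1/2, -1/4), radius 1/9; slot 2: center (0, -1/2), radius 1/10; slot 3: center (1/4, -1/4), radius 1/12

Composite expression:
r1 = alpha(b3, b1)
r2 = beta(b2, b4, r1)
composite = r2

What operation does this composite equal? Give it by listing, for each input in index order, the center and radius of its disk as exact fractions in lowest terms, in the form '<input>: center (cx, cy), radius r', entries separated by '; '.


Nesting under beta composes maps z -> c + r*z down each b-path.
for b2, the 1-step affine chain lands on center (1/2, -1/4), radius 1/9
for b4, the 1-step affine chain lands on center (0, -1/2), radius 1/10
for b3, the 2-step affine chain lands on center (11/48, -7/24), radius 1/144
for b1, the 2-step affine chain lands on center (7/24, -1/4), radius 1/144

b1: center (7/24, -1/4), radius 1/144; b2: center (1/2, -1/4), radius 1/9; b3: center (11/48, -7/24), radius 1/144; b4: center (0, -1/2), radius 1/10


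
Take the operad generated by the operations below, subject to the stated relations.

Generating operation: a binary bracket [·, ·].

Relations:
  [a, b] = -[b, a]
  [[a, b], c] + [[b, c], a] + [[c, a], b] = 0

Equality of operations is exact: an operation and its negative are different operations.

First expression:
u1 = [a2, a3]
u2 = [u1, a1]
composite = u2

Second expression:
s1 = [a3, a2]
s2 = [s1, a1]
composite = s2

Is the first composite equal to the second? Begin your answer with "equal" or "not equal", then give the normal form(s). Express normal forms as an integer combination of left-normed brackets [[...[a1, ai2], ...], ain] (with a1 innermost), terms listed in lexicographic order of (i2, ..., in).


The first composite normalizes to -[[a1, a2], a3] + [[a1, a3], a2]
The second composite normalizes to [[a1, a2], a3] - [[a1, a3], a2]
No match — not equal.

not equal — first -[[a1, a2], a3] + [[a1, a3], a2], second [[a1, a2], a3] - [[a1, a3], a2]


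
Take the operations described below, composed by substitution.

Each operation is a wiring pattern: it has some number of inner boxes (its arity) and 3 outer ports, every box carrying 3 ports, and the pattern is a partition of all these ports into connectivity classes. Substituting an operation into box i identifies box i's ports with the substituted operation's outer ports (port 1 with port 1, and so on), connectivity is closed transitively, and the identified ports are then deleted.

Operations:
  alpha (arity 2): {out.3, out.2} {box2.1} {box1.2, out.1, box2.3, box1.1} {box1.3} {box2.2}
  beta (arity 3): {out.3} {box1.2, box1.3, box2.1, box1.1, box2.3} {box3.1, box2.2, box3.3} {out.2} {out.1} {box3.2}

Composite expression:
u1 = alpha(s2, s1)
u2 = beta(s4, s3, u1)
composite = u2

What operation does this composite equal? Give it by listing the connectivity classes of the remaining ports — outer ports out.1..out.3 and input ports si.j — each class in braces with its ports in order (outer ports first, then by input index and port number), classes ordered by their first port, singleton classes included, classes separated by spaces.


After gluing at beta, chains via deleted ports link the s-ports.
stage alpha: inputs (s2, s1), connectivity {out.1, s1.3, s2.1, s2.2} {out.2, out.3} {s1.1} {s1.2} {s2.3}, out.j its boundary
stage beta: inputs (s4, s3, s2, s1), connectivity {out.1} {out.2} {out.3} {s1.1} {s1.2} {s1.3, s2.1, s2.2, s3.2} {s2.3} {s3.1, s3.3, s4.1, s4.2, s4.3}, out.j its boundary

{out.1} {out.2} {out.3} {s1.1} {s1.2} {s1.3, s2.1, s2.2, s3.2} {s2.3} {s3.1, s3.3, s4.1, s4.2, s4.3}


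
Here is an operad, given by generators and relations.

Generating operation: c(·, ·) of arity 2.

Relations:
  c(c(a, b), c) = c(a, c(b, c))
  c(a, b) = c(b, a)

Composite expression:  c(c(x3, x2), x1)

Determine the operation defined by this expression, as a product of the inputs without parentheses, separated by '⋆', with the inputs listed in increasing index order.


x1 ⋆ x2 ⋆ x3

With c associative and commutative, the x-input set is all that matters.
c(x3, x2) spells out as x3 ⋆ x2
c(c(x3, x2), x1) spells out as x3 ⋆ x2 ⋆ x1
rearranged into index order: x1 ⋆ x2 ⋆ x3


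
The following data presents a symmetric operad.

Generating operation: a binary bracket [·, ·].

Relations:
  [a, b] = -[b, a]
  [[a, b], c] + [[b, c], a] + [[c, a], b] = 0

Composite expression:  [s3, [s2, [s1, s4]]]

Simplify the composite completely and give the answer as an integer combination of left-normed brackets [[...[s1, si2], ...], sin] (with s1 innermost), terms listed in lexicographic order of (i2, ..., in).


Antisymmetry and Jacobi reduce to s1-anchored left-normed brackets.
Composite bracket: [s3, [s2, [s1, s4]]]
Full expansion: 8 signed words from ab - ba (2^3 = 8).
The s1-initial words carry the normal form:
  from s1s4s2s3, sign +1: term +[[[s1, s4], s2], s3]

[[[s1, s4], s2], s3]


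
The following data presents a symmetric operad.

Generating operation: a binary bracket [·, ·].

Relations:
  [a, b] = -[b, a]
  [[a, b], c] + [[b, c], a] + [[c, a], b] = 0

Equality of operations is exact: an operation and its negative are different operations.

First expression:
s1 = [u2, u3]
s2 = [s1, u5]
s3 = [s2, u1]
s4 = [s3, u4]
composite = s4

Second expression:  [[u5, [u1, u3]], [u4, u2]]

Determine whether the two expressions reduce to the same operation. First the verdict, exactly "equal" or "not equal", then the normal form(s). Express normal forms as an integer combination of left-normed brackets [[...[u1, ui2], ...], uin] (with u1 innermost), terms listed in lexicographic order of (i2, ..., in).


not equal — first -[[[[u1, u2], u3], u5], u4] + [[[[u1, u3], u2], u5], u4] + [[[[u1, u5], u2], u3], u4] - [[[[u1, u5], u3], u2], u4], second [[[[u1, u3], u5], u2], u4] - [[[[u1, u3], u5], u4], u2]

In normal form, the first expression is -[[[[u1, u2], u3], u5], u4] + [[[[u1, u3], u2], u5], u4] + [[[[u1, u5], u2], u3], u4] - [[[[u1, u5], u3], u2], u4]
In normal form, the second expression is [[[[u1, u3], u5], u2], u4] - [[[[u1, u3], u5], u4], u2]
The normal forms differ: not equal.


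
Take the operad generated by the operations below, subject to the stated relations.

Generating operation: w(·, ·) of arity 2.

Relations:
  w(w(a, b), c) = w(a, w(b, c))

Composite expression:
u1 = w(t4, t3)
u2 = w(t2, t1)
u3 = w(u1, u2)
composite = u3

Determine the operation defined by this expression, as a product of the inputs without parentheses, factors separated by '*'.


t4 * t3 * t2 * t1


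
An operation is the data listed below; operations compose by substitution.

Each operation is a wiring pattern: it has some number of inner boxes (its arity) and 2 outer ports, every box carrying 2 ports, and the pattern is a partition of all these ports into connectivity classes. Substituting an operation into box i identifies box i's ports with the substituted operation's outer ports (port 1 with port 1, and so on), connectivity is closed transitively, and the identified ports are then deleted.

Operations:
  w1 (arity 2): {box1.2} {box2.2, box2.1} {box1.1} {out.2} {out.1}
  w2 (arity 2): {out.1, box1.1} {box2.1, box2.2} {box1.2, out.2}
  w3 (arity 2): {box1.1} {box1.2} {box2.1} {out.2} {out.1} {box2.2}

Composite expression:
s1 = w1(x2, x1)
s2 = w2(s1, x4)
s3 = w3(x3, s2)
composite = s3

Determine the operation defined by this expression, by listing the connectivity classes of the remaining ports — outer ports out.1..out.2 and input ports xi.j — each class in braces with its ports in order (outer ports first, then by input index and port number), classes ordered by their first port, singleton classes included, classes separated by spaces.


{out.1} {out.2} {x1.1, x1.2} {x2.1} {x2.2} {x3.1} {x3.2} {x4.1, x4.2}

Substituting into w3 glues patterns; closure does the rest.
composing w1 on (x2, x1), with out.j its own outer ports: {out.1} {out.2} {x1.1, x1.2} {x2.1} {x2.2}
composing w2 on (x2, x1, x4), with out.j its own outer ports: {out.1} {out.2} {x1.1, x1.2} {x2.1} {x2.2} {x4.1, x4.2}
composing w3 on (x3, x2, x1, x4), with out.j its own outer ports: {out.1} {out.2} {x1.1, x1.2} {x2.1} {x2.2} {x3.1} {x3.2} {x4.1, x4.2}


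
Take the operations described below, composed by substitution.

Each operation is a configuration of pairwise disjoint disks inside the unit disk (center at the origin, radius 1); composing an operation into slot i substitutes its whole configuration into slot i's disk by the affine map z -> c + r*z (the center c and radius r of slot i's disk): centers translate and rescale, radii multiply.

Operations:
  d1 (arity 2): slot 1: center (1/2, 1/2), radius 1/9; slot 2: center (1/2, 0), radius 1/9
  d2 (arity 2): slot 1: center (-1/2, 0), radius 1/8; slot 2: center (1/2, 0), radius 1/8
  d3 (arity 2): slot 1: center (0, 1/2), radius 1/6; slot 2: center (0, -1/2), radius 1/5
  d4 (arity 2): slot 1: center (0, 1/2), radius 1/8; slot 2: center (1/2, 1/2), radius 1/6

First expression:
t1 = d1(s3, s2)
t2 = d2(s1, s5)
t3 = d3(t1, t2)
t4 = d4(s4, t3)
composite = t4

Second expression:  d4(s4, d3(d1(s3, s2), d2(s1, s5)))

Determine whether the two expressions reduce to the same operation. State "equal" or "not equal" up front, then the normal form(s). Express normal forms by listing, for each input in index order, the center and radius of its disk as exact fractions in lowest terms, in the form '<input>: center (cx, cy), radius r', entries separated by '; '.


equal — both sides give s1: center (29/60, 5/12), radius 1/240; s2: center (37/72, 7/12), radius 1/324; s3: center (37/72, 43/72), radius 1/324; s4: center (0, 1/2), radius 1/8; s5: center (31/60, 5/12), radius 1/240


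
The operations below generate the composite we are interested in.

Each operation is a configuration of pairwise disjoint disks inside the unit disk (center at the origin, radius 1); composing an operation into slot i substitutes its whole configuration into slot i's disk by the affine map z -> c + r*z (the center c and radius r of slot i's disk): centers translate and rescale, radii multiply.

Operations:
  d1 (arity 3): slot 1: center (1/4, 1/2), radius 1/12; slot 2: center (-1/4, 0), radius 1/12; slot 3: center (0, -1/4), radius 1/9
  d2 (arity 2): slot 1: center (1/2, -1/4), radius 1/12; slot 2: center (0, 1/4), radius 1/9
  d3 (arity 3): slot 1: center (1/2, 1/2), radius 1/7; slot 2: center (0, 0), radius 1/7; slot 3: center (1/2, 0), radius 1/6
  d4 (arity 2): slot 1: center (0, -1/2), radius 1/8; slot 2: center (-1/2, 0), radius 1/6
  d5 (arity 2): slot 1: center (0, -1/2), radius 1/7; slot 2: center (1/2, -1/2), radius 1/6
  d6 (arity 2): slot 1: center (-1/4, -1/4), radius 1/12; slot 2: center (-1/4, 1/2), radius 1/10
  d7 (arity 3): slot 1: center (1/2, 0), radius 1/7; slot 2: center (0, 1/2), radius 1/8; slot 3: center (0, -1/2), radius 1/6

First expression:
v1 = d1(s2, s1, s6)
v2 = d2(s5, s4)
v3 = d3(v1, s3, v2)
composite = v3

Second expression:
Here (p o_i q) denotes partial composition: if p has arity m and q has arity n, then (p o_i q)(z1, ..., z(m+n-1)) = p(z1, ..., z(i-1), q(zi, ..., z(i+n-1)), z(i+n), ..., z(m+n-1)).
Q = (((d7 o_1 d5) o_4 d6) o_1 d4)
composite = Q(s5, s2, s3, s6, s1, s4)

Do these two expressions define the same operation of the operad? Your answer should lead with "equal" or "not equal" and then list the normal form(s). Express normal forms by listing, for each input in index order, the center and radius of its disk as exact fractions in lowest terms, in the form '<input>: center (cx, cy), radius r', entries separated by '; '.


not equal; the first gives s1: center (13/28, 1/2), radius 1/84; s2: center (15/28, 4/7), radius 1/84; s3: center (0, 0), radius 1/7; s4: center (1/2, 1/24), radius 1/54; s5: center (7/12, -1/24), radius 1/72; s6: center (1/2, 13/28), radius 1/63 and the second s1: center (-1/24, -13/24), radius 1/72; s2: center (24/49, -1/14), radius 1/294; s3: center (4/7, -1/14), radius 1/42; s4: center (-1/24, -5/12), radius 1/60; s5: center (1/2, -4/49), radius 1/392; s6: center (0, 1/2), radius 1/8

The first expression, normalized: s1: center (13/28, 1/2), radius 1/84; s2: center (15/28, 4/7), radius 1/84; s3: center (0, 0), radius 1/7; s4: center (1/2, 1/24), radius 1/54; s5: center (7/12, -1/24), radius 1/72; s6: center (1/2, 13/28), radius 1/63
The second expression, normalized: s1: center (-1/24, -13/24), radius 1/72; s2: center (24/49, -1/14), radius 1/294; s3: center (4/7, -1/14), radius 1/42; s4: center (-1/24, -5/12), radius 1/60; s5: center (1/2, -4/49), radius 1/392; s6: center (0, 1/2), radius 1/8
The normal forms differ: not equal.


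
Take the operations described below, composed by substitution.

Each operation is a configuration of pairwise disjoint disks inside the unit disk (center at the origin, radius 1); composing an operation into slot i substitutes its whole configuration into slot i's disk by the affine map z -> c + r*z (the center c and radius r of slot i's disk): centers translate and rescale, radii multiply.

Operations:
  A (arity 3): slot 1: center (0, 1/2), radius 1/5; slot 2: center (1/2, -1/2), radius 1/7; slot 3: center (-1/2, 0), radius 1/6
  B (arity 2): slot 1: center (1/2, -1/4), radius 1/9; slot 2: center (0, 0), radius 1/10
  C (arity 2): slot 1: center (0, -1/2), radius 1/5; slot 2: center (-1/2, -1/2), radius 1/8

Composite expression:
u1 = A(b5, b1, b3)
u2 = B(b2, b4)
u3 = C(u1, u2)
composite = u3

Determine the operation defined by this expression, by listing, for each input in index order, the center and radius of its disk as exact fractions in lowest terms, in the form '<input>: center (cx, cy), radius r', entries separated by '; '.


b1: center (1/10, -3/5), radius 1/35; b2: center (-7/16, -17/32), radius 1/72; b3: center (-1/10, -1/2), radius 1/30; b4: center (-1/2, -1/2), radius 1/80; b5: center (0, -2/5), radius 1/25

Follow each b-input down from C: c' goes to c + r*c', radius to r*r'.
input b5: applying the 2 nested substitutions gives center (0, -2/5), radius 1/25
input b1: applying the 2 nested substitutions gives center (1/10, -3/5), radius 1/35
input b3: applying the 2 nested substitutions gives center (-1/10, -1/2), radius 1/30
input b2: applying the 2 nested substitutions gives center (-7/16, -17/32), radius 1/72
input b4: applying the 2 nested substitutions gives center (-1/2, -1/2), radius 1/80


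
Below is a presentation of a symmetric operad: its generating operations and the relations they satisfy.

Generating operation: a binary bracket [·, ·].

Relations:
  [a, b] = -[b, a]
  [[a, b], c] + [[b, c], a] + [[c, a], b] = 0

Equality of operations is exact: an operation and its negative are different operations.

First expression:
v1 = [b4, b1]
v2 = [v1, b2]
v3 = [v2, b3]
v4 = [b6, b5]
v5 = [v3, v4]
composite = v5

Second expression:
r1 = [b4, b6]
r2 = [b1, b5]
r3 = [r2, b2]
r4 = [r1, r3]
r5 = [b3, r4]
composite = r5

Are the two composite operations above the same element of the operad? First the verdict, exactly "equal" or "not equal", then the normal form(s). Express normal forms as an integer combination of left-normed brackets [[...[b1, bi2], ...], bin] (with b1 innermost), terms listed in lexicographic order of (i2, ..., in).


The first expression reduces to [[[[[b1, b4], b2], b3], b5], b6] - [[[[[b1, b4], b2], b3], b6], b5]
The second expression reduces to [[[[[b1, b5], b2], b4], b6], b3] - [[[[[b1, b5], b2], b6], b4], b3]
Different reductions; not equal.

not equal: they reduce to [[[[[b1, b4], b2], b3], b5], b6] - [[[[[b1, b4], b2], b3], b6], b5] and [[[[[b1, b5], b2], b4], b6], b3] - [[[[[b1, b5], b2], b6], b4], b3]
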